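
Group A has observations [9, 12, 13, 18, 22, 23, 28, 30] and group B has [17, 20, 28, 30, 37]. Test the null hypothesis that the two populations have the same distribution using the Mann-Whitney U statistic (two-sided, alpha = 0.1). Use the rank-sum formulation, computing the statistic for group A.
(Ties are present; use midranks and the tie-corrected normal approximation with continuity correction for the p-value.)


Step 1: Combine and sort all 13 observations; assign midranks.
sorted (value, group): (9,X), (12,X), (13,X), (17,Y), (18,X), (20,Y), (22,X), (23,X), (28,X), (28,Y), (30,X), (30,Y), (37,Y)
ranks: 9->1, 12->2, 13->3, 17->4, 18->5, 20->6, 22->7, 23->8, 28->9.5, 28->9.5, 30->11.5, 30->11.5, 37->13
Step 2: Rank sum for X: R1 = 1 + 2 + 3 + 5 + 7 + 8 + 9.5 + 11.5 = 47.
Step 3: U_X = R1 - n1(n1+1)/2 = 47 - 8*9/2 = 47 - 36 = 11.
       U_Y = n1*n2 - U_X = 40 - 11 = 29.
Step 4: Ties are present, so use the tie-corrected normal approximation (with continuity correction) for the p-value.
Step 5: p-value = 0.212139; compare to alpha = 0.1. fail to reject H0.

U_X = 11, p = 0.212139, fail to reject H0 at alpha = 0.1.


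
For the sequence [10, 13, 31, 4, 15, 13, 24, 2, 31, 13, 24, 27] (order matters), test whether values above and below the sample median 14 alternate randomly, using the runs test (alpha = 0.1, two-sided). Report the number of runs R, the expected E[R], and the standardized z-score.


Step 1: Compute median = 14; label A = above, B = below.
Labels in order: BBABABABABAA  (n_A = 6, n_B = 6)
Step 2: Count runs R = 10.
Step 3: Under H0 (random ordering), E[R] = 2*n_A*n_B/(n_A+n_B) + 1 = 2*6*6/12 + 1 = 7.0000.
        Var[R] = 2*n_A*n_B*(2*n_A*n_B - n_A - n_B) / ((n_A+n_B)^2 * (n_A+n_B-1)) = 4320/1584 = 2.7273.
        SD[R] = 1.6514.
Step 4: Continuity-corrected z = (R - 0.5 - E[R]) / SD[R] = (10 - 0.5 - 7.0000) / 1.6514 = 1.5138.
Step 5: Two-sided p-value via normal approximation = 2*(1 - Phi(|z|)) = 0.130070.
Step 6: alpha = 0.1. fail to reject H0.

R = 10, z = 1.5138, p = 0.130070, fail to reject H0.


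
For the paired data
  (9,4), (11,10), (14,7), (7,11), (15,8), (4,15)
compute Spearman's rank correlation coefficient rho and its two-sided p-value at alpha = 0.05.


Step 1: Rank x and y separately (midranks; no ties here).
rank(x): 9->3, 11->4, 14->5, 7->2, 15->6, 4->1
rank(y): 4->1, 10->4, 7->2, 11->5, 8->3, 15->6
Step 2: d_i = R_x(i) - R_y(i); compute d_i^2.
  (3-1)^2=4, (4-4)^2=0, (5-2)^2=9, (2-5)^2=9, (6-3)^2=9, (1-6)^2=25
sum(d^2) = 56.
Step 3: rho = 1 - 6*56 / (6*(6^2 - 1)) = 1 - 336/210 = -0.600000.
Step 4: Under H0, t = rho * sqrt((n-2)/(1-rho^2)) = -1.5000 ~ t(4).
Step 5: Two-sided p-value from the t-distribution with 4 df = 0.208000.
Step 6: alpha = 0.05. fail to reject H0.

rho = -0.6000, p = 0.208000, fail to reject H0 at alpha = 0.05.


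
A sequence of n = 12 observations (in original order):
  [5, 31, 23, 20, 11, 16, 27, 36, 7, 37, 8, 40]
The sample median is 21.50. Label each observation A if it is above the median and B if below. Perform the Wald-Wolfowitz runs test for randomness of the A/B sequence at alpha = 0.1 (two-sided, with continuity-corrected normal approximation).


Step 1: Compute median = 21.50; label A = above, B = below.
Labels in order: BAABBBAABABA  (n_A = 6, n_B = 6)
Step 2: Count runs R = 8.
Step 3: Under H0 (random ordering), E[R] = 2*n_A*n_B/(n_A+n_B) + 1 = 2*6*6/12 + 1 = 7.0000.
        Var[R] = 2*n_A*n_B*(2*n_A*n_B - n_A - n_B) / ((n_A+n_B)^2 * (n_A+n_B-1)) = 4320/1584 = 2.7273.
        SD[R] = 1.6514.
Step 4: Continuity-corrected z = (R - 0.5 - E[R]) / SD[R] = (8 - 0.5 - 7.0000) / 1.6514 = 0.3028.
Step 5: Two-sided p-value via normal approximation = 2*(1 - Phi(|z|)) = 0.762069.
Step 6: alpha = 0.1. fail to reject H0.

R = 8, z = 0.3028, p = 0.762069, fail to reject H0.


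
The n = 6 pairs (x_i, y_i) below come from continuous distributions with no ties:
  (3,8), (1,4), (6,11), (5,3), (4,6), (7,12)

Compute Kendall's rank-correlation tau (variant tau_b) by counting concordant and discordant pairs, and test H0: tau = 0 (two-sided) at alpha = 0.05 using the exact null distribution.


Step 1: Enumerate the 15 unordered pairs (i,j) with i<j and classify each by sign(x_j-x_i) * sign(y_j-y_i).
  (1,2):dx=-2,dy=-4->C; (1,3):dx=+3,dy=+3->C; (1,4):dx=+2,dy=-5->D; (1,5):dx=+1,dy=-2->D
  (1,6):dx=+4,dy=+4->C; (2,3):dx=+5,dy=+7->C; (2,4):dx=+4,dy=-1->D; (2,5):dx=+3,dy=+2->C
  (2,6):dx=+6,dy=+8->C; (3,4):dx=-1,dy=-8->C; (3,5):dx=-2,dy=-5->C; (3,6):dx=+1,dy=+1->C
  (4,5):dx=-1,dy=+3->D; (4,6):dx=+2,dy=+9->C; (5,6):dx=+3,dy=+6->C
Step 2: C = 11, D = 4, total pairs = 15.
Step 3: tau = (C - D)/(n(n-1)/2) = (11 - 4)/15 = 0.466667.
Step 4: Exact two-sided p-value (enumerate n! = 720 permutations of y under H0): p = 0.272222.
Step 5: alpha = 0.05. fail to reject H0.

tau_b = 0.4667 (C=11, D=4), p = 0.272222, fail to reject H0.


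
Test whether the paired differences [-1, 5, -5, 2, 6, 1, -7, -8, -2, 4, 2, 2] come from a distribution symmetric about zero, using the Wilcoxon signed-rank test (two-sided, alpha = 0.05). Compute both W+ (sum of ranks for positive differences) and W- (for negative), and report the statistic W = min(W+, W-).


Step 1: Drop any zero differences (none here) and take |d_i|.
|d| = [1, 5, 5, 2, 6, 1, 7, 8, 2, 4, 2, 2]
Step 2: Midrank |d_i| (ties get averaged ranks).
ranks: |1|->1.5, |5|->8.5, |5|->8.5, |2|->4.5, |6|->10, |1|->1.5, |7|->11, |8|->12, |2|->4.5, |4|->7, |2|->4.5, |2|->4.5
Step 3: Attach original signs; sum ranks with positive sign and with negative sign.
W+ = 8.5 + 4.5 + 10 + 1.5 + 7 + 4.5 + 4.5 = 40.5
W- = 1.5 + 8.5 + 11 + 12 + 4.5 = 37.5
(Check: W+ + W- = 78 should equal n(n+1)/2 = 78.)
Step 4: Test statistic W = min(W+, W-) = 37.5.
Step 5: Ties in |d|, so use the tie-corrected normal approximation.
        E[W] = n(n+1)/4 = 12*13/4 = 39.
        Tie groups: |d|=1 (t=2), |d|=2 (t=4), |d|=5 (t=2); sum(t^3 - t) = 72.
        Var[W] = n(n+1)(2n+1)/24 - sum(t^3-t)/48 = 3900/24 - 72/48 = 161.
        z = (W - E[W]) / sqrt(Var[W]) = (37.5 - 39) / 12.6886 = -0.1182.
        Two-sided p = 2*Phi(z) = 0.905896.
Step 6: alpha = 0.05. fail to reject H0.

W+ = 40.5, W- = 37.5, W = min = 37.5, p = 0.905896, fail to reject H0.


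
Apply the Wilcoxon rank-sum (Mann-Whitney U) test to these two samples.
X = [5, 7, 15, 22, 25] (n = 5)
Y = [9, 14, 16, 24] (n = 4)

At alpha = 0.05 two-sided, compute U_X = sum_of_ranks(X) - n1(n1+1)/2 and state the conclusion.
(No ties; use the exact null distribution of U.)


Step 1: Combine and sort all 9 observations; assign midranks.
sorted (value, group): (5,X), (7,X), (9,Y), (14,Y), (15,X), (16,Y), (22,X), (24,Y), (25,X)
ranks: 5->1, 7->2, 9->3, 14->4, 15->5, 16->6, 22->7, 24->8, 25->9
Step 2: Rank sum for X: R1 = 1 + 2 + 5 + 7 + 9 = 24.
Step 3: U_X = R1 - n1(n1+1)/2 = 24 - 5*6/2 = 24 - 15 = 9.
       U_Y = n1*n2 - U_X = 20 - 9 = 11.
Step 4: No ties, so the exact null distribution of U (based on enumerating the C(9,5) = 126 equally likely rank assignments) gives the two-sided p-value.
Step 5: p-value = 0.904762; compare to alpha = 0.05. fail to reject H0.

U_X = 9, p = 0.904762, fail to reject H0 at alpha = 0.05.


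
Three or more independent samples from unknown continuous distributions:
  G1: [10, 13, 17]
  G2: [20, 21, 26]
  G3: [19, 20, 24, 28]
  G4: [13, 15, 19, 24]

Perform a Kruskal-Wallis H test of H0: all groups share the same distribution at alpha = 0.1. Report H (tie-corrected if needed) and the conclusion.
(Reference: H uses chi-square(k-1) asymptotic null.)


Step 1: Combine all N = 14 observations and assign midranks.
sorted (value, group, rank): (10,G1,1), (13,G1,2.5), (13,G4,2.5), (15,G4,4), (17,G1,5), (19,G3,6.5), (19,G4,6.5), (20,G2,8.5), (20,G3,8.5), (21,G2,10), (24,G3,11.5), (24,G4,11.5), (26,G2,13), (28,G3,14)
Step 2: Sum ranks within each group.
R_1 = 8.5 (n_1 = 3)
R_2 = 31.5 (n_2 = 3)
R_3 = 40.5 (n_3 = 4)
R_4 = 24.5 (n_4 = 4)
Step 3: H = 12/(N(N+1)) * sum(R_i^2/n_i) - 3(N+1)
     = 12/(14*15) * (8.5^2/3 + 31.5^2/3 + 40.5^2/4 + 24.5^2/4) - 3*15
     = 0.057143 * 914.958 - 45
     = 7.283333.
Step 4: Ties present; correction factor C = 1 - 24/(14^3 - 14) = 0.991209. Corrected H = 7.283333 / 0.991209 = 7.347931.
Step 5: Under H0, H ~ chi^2(3); p-value = 0.061597.
Step 6: alpha = 0.1. reject H0.

H = 7.3479, df = 3, p = 0.061597, reject H0.


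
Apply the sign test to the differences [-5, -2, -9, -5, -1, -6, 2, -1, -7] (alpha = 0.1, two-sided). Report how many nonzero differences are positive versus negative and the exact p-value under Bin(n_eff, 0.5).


Step 1: Discard zero differences. Original n = 9; n_eff = number of nonzero differences = 9.
Nonzero differences (with sign): -5, -2, -9, -5, -1, -6, +2, -1, -7
Step 2: Count signs: positive = 1, negative = 8.
Step 3: Under H0: P(positive) = 0.5, so the number of positives S ~ Bin(9, 0.5).
Step 4: Two-sided exact p-value = sum of Bin(9,0.5) probabilities at or below the observed probability = 0.039062.
Step 5: alpha = 0.1. reject H0.

n_eff = 9, pos = 1, neg = 8, p = 0.039062, reject H0.


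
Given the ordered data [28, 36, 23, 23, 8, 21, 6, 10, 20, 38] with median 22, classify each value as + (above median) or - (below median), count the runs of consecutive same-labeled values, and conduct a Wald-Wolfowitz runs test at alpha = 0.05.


Step 1: Compute median = 22; label A = above, B = below.
Labels in order: AAAABBBBBA  (n_A = 5, n_B = 5)
Step 2: Count runs R = 3.
Step 3: Under H0 (random ordering), E[R] = 2*n_A*n_B/(n_A+n_B) + 1 = 2*5*5/10 + 1 = 6.0000.
        Var[R] = 2*n_A*n_B*(2*n_A*n_B - n_A - n_B) / ((n_A+n_B)^2 * (n_A+n_B-1)) = 2000/900 = 2.2222.
        SD[R] = 1.4907.
Step 4: Continuity-corrected z = (R + 0.5 - E[R]) / SD[R] = (3 + 0.5 - 6.0000) / 1.4907 = -1.6771.
Step 5: Two-sided p-value via normal approximation = 2*(1 - Phi(|z|)) = 0.093533.
Step 6: alpha = 0.05. fail to reject H0.

R = 3, z = -1.6771, p = 0.093533, fail to reject H0.


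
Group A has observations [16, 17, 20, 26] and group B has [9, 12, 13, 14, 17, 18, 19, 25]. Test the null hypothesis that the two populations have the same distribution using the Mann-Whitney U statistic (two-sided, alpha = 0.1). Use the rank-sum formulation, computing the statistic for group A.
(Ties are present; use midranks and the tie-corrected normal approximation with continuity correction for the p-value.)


Step 1: Combine and sort all 12 observations; assign midranks.
sorted (value, group): (9,Y), (12,Y), (13,Y), (14,Y), (16,X), (17,X), (17,Y), (18,Y), (19,Y), (20,X), (25,Y), (26,X)
ranks: 9->1, 12->2, 13->3, 14->4, 16->5, 17->6.5, 17->6.5, 18->8, 19->9, 20->10, 25->11, 26->12
Step 2: Rank sum for X: R1 = 5 + 6.5 + 10 + 12 = 33.5.
Step 3: U_X = R1 - n1(n1+1)/2 = 33.5 - 4*5/2 = 33.5 - 10 = 23.5.
       U_Y = n1*n2 - U_X = 32 - 23.5 = 8.5.
Step 4: Ties are present, so use the tie-corrected normal approximation (with continuity correction) for the p-value.
Step 5: p-value = 0.233663; compare to alpha = 0.1. fail to reject H0.

U_X = 23.5, p = 0.233663, fail to reject H0 at alpha = 0.1.


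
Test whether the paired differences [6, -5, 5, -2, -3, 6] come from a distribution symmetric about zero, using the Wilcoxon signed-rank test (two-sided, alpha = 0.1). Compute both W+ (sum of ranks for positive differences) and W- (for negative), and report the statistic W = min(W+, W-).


Step 1: Drop any zero differences (none here) and take |d_i|.
|d| = [6, 5, 5, 2, 3, 6]
Step 2: Midrank |d_i| (ties get averaged ranks).
ranks: |6|->5.5, |5|->3.5, |5|->3.5, |2|->1, |3|->2, |6|->5.5
Step 3: Attach original signs; sum ranks with positive sign and with negative sign.
W+ = 5.5 + 3.5 + 5.5 = 14.5
W- = 3.5 + 1 + 2 = 6.5
(Check: W+ + W- = 21 should equal n(n+1)/2 = 21.)
Step 4: Test statistic W = min(W+, W-) = 6.5.
Step 5: Ties in |d|, so use the tie-corrected normal approximation.
        E[W] = n(n+1)/4 = 6*7/4 = 10.5.
        Tie groups: |d|=5 (t=2), |d|=6 (t=2); sum(t^3 - t) = 12.
        Var[W] = n(n+1)(2n+1)/24 - sum(t^3-t)/48 = 546/24 - 12/48 = 22.5.
        z = (W - E[W]) / sqrt(Var[W]) = (6.5 - 10.5) / 4.7434 = -0.8433.
        Two-sided p = 2*Phi(z) = 0.399075.
Step 6: alpha = 0.1. fail to reject H0.

W+ = 14.5, W- = 6.5, W = min = 6.5, p = 0.399075, fail to reject H0.


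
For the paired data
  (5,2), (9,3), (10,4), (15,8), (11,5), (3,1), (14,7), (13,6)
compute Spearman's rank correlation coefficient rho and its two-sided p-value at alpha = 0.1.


Step 1: Rank x and y separately (midranks; no ties here).
rank(x): 5->2, 9->3, 10->4, 15->8, 11->5, 3->1, 14->7, 13->6
rank(y): 2->2, 3->3, 4->4, 8->8, 5->5, 1->1, 7->7, 6->6
Step 2: d_i = R_x(i) - R_y(i); compute d_i^2.
  (2-2)^2=0, (3-3)^2=0, (4-4)^2=0, (8-8)^2=0, (5-5)^2=0, (1-1)^2=0, (7-7)^2=0, (6-6)^2=0
sum(d^2) = 0.
Step 3: rho = 1 - 6*0 / (8*(8^2 - 1)) = 1 - 0/504 = 1.000000.
Step 5: Two-sided p-value from the t-distribution with 6 df = 0.000000.
Step 6: alpha = 0.1. reject H0.

rho = 1.0000, p = 0.000000, reject H0 at alpha = 0.1.


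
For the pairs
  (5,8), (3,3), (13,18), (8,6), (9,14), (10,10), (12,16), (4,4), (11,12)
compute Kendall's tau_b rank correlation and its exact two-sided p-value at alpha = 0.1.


Step 1: Enumerate the 36 unordered pairs (i,j) with i<j and classify each by sign(x_j-x_i) * sign(y_j-y_i).
  (1,2):dx=-2,dy=-5->C; (1,3):dx=+8,dy=+10->C; (1,4):dx=+3,dy=-2->D; (1,5):dx=+4,dy=+6->C
  (1,6):dx=+5,dy=+2->C; (1,7):dx=+7,dy=+8->C; (1,8):dx=-1,dy=-4->C; (1,9):dx=+6,dy=+4->C
  (2,3):dx=+10,dy=+15->C; (2,4):dx=+5,dy=+3->C; (2,5):dx=+6,dy=+11->C; (2,6):dx=+7,dy=+7->C
  (2,7):dx=+9,dy=+13->C; (2,8):dx=+1,dy=+1->C; (2,9):dx=+8,dy=+9->C; (3,4):dx=-5,dy=-12->C
  (3,5):dx=-4,dy=-4->C; (3,6):dx=-3,dy=-8->C; (3,7):dx=-1,dy=-2->C; (3,8):dx=-9,dy=-14->C
  (3,9):dx=-2,dy=-6->C; (4,5):dx=+1,dy=+8->C; (4,6):dx=+2,dy=+4->C; (4,7):dx=+4,dy=+10->C
  (4,8):dx=-4,dy=-2->C; (4,9):dx=+3,dy=+6->C; (5,6):dx=+1,dy=-4->D; (5,7):dx=+3,dy=+2->C
  (5,8):dx=-5,dy=-10->C; (5,9):dx=+2,dy=-2->D; (6,7):dx=+2,dy=+6->C; (6,8):dx=-6,dy=-6->C
  (6,9):dx=+1,dy=+2->C; (7,8):dx=-8,dy=-12->C; (7,9):dx=-1,dy=-4->C; (8,9):dx=+7,dy=+8->C
Step 2: C = 33, D = 3, total pairs = 36.
Step 3: tau = (C - D)/(n(n-1)/2) = (33 - 3)/36 = 0.833333.
Step 4: Exact two-sided p-value (enumerate n! = 362880 permutations of y under H0): p = 0.000854.
Step 5: alpha = 0.1. reject H0.

tau_b = 0.8333 (C=33, D=3), p = 0.000854, reject H0.


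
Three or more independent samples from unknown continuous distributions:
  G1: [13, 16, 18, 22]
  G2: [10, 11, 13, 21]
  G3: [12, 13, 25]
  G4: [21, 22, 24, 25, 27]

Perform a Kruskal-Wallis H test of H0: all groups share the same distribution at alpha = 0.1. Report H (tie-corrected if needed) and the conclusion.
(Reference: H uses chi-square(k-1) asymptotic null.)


Step 1: Combine all N = 16 observations and assign midranks.
sorted (value, group, rank): (10,G2,1), (11,G2,2), (12,G3,3), (13,G1,5), (13,G2,5), (13,G3,5), (16,G1,7), (18,G1,8), (21,G2,9.5), (21,G4,9.5), (22,G1,11.5), (22,G4,11.5), (24,G4,13), (25,G3,14.5), (25,G4,14.5), (27,G4,16)
Step 2: Sum ranks within each group.
R_1 = 31.5 (n_1 = 4)
R_2 = 17.5 (n_2 = 4)
R_3 = 22.5 (n_3 = 3)
R_4 = 64.5 (n_4 = 5)
Step 3: H = 12/(N(N+1)) * sum(R_i^2/n_i) - 3(N+1)
     = 12/(16*17) * (31.5^2/4 + 17.5^2/4 + 22.5^2/3 + 64.5^2/5) - 3*17
     = 0.044118 * 1325.42 - 51
     = 7.474632.
Step 4: Ties present; correction factor C = 1 - 42/(16^3 - 16) = 0.989706. Corrected H = 7.474632 / 0.989706 = 7.552377.
Step 5: Under H0, H ~ chi^2(3); p-value = 0.056228.
Step 6: alpha = 0.1. reject H0.

H = 7.5524, df = 3, p = 0.056228, reject H0.


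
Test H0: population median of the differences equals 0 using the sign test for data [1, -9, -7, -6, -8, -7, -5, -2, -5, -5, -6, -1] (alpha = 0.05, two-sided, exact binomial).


Step 1: Discard zero differences. Original n = 12; n_eff = number of nonzero differences = 12.
Nonzero differences (with sign): +1, -9, -7, -6, -8, -7, -5, -2, -5, -5, -6, -1
Step 2: Count signs: positive = 1, negative = 11.
Step 3: Under H0: P(positive) = 0.5, so the number of positives S ~ Bin(12, 0.5).
Step 4: Two-sided exact p-value = sum of Bin(12,0.5) probabilities at or below the observed probability = 0.006348.
Step 5: alpha = 0.05. reject H0.

n_eff = 12, pos = 1, neg = 11, p = 0.006348, reject H0.


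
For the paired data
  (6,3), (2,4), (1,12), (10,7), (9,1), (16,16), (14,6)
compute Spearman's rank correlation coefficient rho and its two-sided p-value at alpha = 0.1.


Step 1: Rank x and y separately (midranks; no ties here).
rank(x): 6->3, 2->2, 1->1, 10->5, 9->4, 16->7, 14->6
rank(y): 3->2, 4->3, 12->6, 7->5, 1->1, 16->7, 6->4
Step 2: d_i = R_x(i) - R_y(i); compute d_i^2.
  (3-2)^2=1, (2-3)^2=1, (1-6)^2=25, (5-5)^2=0, (4-1)^2=9, (7-7)^2=0, (6-4)^2=4
sum(d^2) = 40.
Step 3: rho = 1 - 6*40 / (7*(7^2 - 1)) = 1 - 240/336 = 0.285714.
Step 4: Under H0, t = rho * sqrt((n-2)/(1-rho^2)) = 0.6667 ~ t(5).
Step 5: Two-sided p-value from the t-distribution with 5 df = 0.534509.
Step 6: alpha = 0.1. fail to reject H0.

rho = 0.2857, p = 0.534509, fail to reject H0 at alpha = 0.1.


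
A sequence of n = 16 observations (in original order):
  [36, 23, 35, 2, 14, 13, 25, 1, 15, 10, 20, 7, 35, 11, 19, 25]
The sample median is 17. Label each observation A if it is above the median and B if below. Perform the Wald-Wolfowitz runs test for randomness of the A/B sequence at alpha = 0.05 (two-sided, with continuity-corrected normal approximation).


Step 1: Compute median = 17; label A = above, B = below.
Labels in order: AAABBBABBBABABAA  (n_A = 8, n_B = 8)
Step 2: Count runs R = 9.
Step 3: Under H0 (random ordering), E[R] = 2*n_A*n_B/(n_A+n_B) + 1 = 2*8*8/16 + 1 = 9.0000.
        Var[R] = 2*n_A*n_B*(2*n_A*n_B - n_A - n_B) / ((n_A+n_B)^2 * (n_A+n_B-1)) = 14336/3840 = 3.7333.
        SD[R] = 1.9322.
Step 4: R = E[R], so z = 0 with no continuity correction.
Step 5: Two-sided p-value via normal approximation = 2*(1 - Phi(|z|)) = 1.000000.
Step 6: alpha = 0.05. fail to reject H0.

R = 9, z = 0.0000, p = 1.000000, fail to reject H0.


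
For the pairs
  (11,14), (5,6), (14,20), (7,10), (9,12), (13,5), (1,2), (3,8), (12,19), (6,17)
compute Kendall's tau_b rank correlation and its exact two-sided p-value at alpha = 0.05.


Step 1: Enumerate the 45 unordered pairs (i,j) with i<j and classify each by sign(x_j-x_i) * sign(y_j-y_i).
  (1,2):dx=-6,dy=-8->C; (1,3):dx=+3,dy=+6->C; (1,4):dx=-4,dy=-4->C; (1,5):dx=-2,dy=-2->C
  (1,6):dx=+2,dy=-9->D; (1,7):dx=-10,dy=-12->C; (1,8):dx=-8,dy=-6->C; (1,9):dx=+1,dy=+5->C
  (1,10):dx=-5,dy=+3->D; (2,3):dx=+9,dy=+14->C; (2,4):dx=+2,dy=+4->C; (2,5):dx=+4,dy=+6->C
  (2,6):dx=+8,dy=-1->D; (2,7):dx=-4,dy=-4->C; (2,8):dx=-2,dy=+2->D; (2,9):dx=+7,dy=+13->C
  (2,10):dx=+1,dy=+11->C; (3,4):dx=-7,dy=-10->C; (3,5):dx=-5,dy=-8->C; (3,6):dx=-1,dy=-15->C
  (3,7):dx=-13,dy=-18->C; (3,8):dx=-11,dy=-12->C; (3,9):dx=-2,dy=-1->C; (3,10):dx=-8,dy=-3->C
  (4,5):dx=+2,dy=+2->C; (4,6):dx=+6,dy=-5->D; (4,7):dx=-6,dy=-8->C; (4,8):dx=-4,dy=-2->C
  (4,9):dx=+5,dy=+9->C; (4,10):dx=-1,dy=+7->D; (5,6):dx=+4,dy=-7->D; (5,7):dx=-8,dy=-10->C
  (5,8):dx=-6,dy=-4->C; (5,9):dx=+3,dy=+7->C; (5,10):dx=-3,dy=+5->D; (6,7):dx=-12,dy=-3->C
  (6,8):dx=-10,dy=+3->D; (6,9):dx=-1,dy=+14->D; (6,10):dx=-7,dy=+12->D; (7,8):dx=+2,dy=+6->C
  (7,9):dx=+11,dy=+17->C; (7,10):dx=+5,dy=+15->C; (8,9):dx=+9,dy=+11->C; (8,10):dx=+3,dy=+9->C
  (9,10):dx=-6,dy=-2->C
Step 2: C = 34, D = 11, total pairs = 45.
Step 3: tau = (C - D)/(n(n-1)/2) = (34 - 11)/45 = 0.511111.
Step 4: Exact two-sided p-value (enumerate n! = 3628800 permutations of y under H0): p = 0.046623.
Step 5: alpha = 0.05. reject H0.

tau_b = 0.5111 (C=34, D=11), p = 0.046623, reject H0.


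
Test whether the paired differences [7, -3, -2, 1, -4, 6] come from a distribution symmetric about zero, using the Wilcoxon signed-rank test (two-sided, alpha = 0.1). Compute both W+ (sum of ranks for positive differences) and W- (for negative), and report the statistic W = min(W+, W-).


Step 1: Drop any zero differences (none here) and take |d_i|.
|d| = [7, 3, 2, 1, 4, 6]
Step 2: Midrank |d_i| (ties get averaged ranks).
ranks: |7|->6, |3|->3, |2|->2, |1|->1, |4|->4, |6|->5
Step 3: Attach original signs; sum ranks with positive sign and with negative sign.
W+ = 6 + 1 + 5 = 12
W- = 3 + 2 + 4 = 9
(Check: W+ + W- = 21 should equal n(n+1)/2 = 21.)
Step 4: Test statistic W = min(W+, W-) = 9.
Step 5: No ties, so the exact null distribution over the 2^6 = 64 sign assignments gives the two-sided p-value = 0.843750.
Step 6: alpha = 0.1. fail to reject H0.

W+ = 12, W- = 9, W = min = 9, p = 0.843750, fail to reject H0.


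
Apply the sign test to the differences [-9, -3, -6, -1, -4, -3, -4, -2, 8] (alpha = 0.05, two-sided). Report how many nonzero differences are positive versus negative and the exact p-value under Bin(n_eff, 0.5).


Step 1: Discard zero differences. Original n = 9; n_eff = number of nonzero differences = 9.
Nonzero differences (with sign): -9, -3, -6, -1, -4, -3, -4, -2, +8
Step 2: Count signs: positive = 1, negative = 8.
Step 3: Under H0: P(positive) = 0.5, so the number of positives S ~ Bin(9, 0.5).
Step 4: Two-sided exact p-value = sum of Bin(9,0.5) probabilities at or below the observed probability = 0.039062.
Step 5: alpha = 0.05. reject H0.

n_eff = 9, pos = 1, neg = 8, p = 0.039062, reject H0.


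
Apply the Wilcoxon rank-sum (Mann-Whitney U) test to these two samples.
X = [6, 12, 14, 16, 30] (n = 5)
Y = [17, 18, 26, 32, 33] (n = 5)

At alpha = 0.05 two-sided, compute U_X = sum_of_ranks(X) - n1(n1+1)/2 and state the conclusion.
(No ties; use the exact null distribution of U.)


Step 1: Combine and sort all 10 observations; assign midranks.
sorted (value, group): (6,X), (12,X), (14,X), (16,X), (17,Y), (18,Y), (26,Y), (30,X), (32,Y), (33,Y)
ranks: 6->1, 12->2, 14->3, 16->4, 17->5, 18->6, 26->7, 30->8, 32->9, 33->10
Step 2: Rank sum for X: R1 = 1 + 2 + 3 + 4 + 8 = 18.
Step 3: U_X = R1 - n1(n1+1)/2 = 18 - 5*6/2 = 18 - 15 = 3.
       U_Y = n1*n2 - U_X = 25 - 3 = 22.
Step 4: No ties, so the exact null distribution of U (based on enumerating the C(10,5) = 252 equally likely rank assignments) gives the two-sided p-value.
Step 5: p-value = 0.055556; compare to alpha = 0.05. fail to reject H0.

U_X = 3, p = 0.055556, fail to reject H0 at alpha = 0.05.


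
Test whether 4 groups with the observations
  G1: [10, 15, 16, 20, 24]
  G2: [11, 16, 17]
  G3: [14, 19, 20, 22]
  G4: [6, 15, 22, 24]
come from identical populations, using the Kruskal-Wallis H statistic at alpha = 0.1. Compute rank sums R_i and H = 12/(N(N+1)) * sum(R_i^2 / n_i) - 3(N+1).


Step 1: Combine all N = 16 observations and assign midranks.
sorted (value, group, rank): (6,G4,1), (10,G1,2), (11,G2,3), (14,G3,4), (15,G1,5.5), (15,G4,5.5), (16,G1,7.5), (16,G2,7.5), (17,G2,9), (19,G3,10), (20,G1,11.5), (20,G3,11.5), (22,G3,13.5), (22,G4,13.5), (24,G1,15.5), (24,G4,15.5)
Step 2: Sum ranks within each group.
R_1 = 42 (n_1 = 5)
R_2 = 19.5 (n_2 = 3)
R_3 = 39 (n_3 = 4)
R_4 = 35.5 (n_4 = 4)
Step 3: H = 12/(N(N+1)) * sum(R_i^2/n_i) - 3(N+1)
     = 12/(16*17) * (42^2/5 + 19.5^2/3 + 39^2/4 + 35.5^2/4) - 3*17
     = 0.044118 * 1174.86 - 51
     = 0.832169.
Step 4: Ties present; correction factor C = 1 - 30/(16^3 - 16) = 0.992647. Corrected H = 0.832169 / 0.992647 = 0.838333.
Step 5: Under H0, H ~ chi^2(3); p-value = 0.840278.
Step 6: alpha = 0.1. fail to reject H0.

H = 0.8383, df = 3, p = 0.840278, fail to reject H0.


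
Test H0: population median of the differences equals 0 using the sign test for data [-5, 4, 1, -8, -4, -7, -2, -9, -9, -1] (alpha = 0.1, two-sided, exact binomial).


Step 1: Discard zero differences. Original n = 10; n_eff = number of nonzero differences = 10.
Nonzero differences (with sign): -5, +4, +1, -8, -4, -7, -2, -9, -9, -1
Step 2: Count signs: positive = 2, negative = 8.
Step 3: Under H0: P(positive) = 0.5, so the number of positives S ~ Bin(10, 0.5).
Step 4: Two-sided exact p-value = sum of Bin(10,0.5) probabilities at or below the observed probability = 0.109375.
Step 5: alpha = 0.1. fail to reject H0.

n_eff = 10, pos = 2, neg = 8, p = 0.109375, fail to reject H0.


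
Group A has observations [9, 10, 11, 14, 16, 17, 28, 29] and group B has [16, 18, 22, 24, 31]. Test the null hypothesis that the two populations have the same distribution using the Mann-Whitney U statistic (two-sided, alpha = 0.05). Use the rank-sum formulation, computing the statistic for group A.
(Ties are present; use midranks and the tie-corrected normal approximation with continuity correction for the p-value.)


Step 1: Combine and sort all 13 observations; assign midranks.
sorted (value, group): (9,X), (10,X), (11,X), (14,X), (16,X), (16,Y), (17,X), (18,Y), (22,Y), (24,Y), (28,X), (29,X), (31,Y)
ranks: 9->1, 10->2, 11->3, 14->4, 16->5.5, 16->5.5, 17->7, 18->8, 22->9, 24->10, 28->11, 29->12, 31->13
Step 2: Rank sum for X: R1 = 1 + 2 + 3 + 4 + 5.5 + 7 + 11 + 12 = 45.5.
Step 3: U_X = R1 - n1(n1+1)/2 = 45.5 - 8*9/2 = 45.5 - 36 = 9.5.
       U_Y = n1*n2 - U_X = 40 - 9.5 = 30.5.
Step 4: Ties are present, so use the tie-corrected normal approximation (with continuity correction) for the p-value.
Step 5: p-value = 0.142685; compare to alpha = 0.05. fail to reject H0.

U_X = 9.5, p = 0.142685, fail to reject H0 at alpha = 0.05.


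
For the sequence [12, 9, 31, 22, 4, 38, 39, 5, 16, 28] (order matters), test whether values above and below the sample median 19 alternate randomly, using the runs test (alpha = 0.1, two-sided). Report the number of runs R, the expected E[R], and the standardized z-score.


Step 1: Compute median = 19; label A = above, B = below.
Labels in order: BBAABAABBA  (n_A = 5, n_B = 5)
Step 2: Count runs R = 6.
Step 3: Under H0 (random ordering), E[R] = 2*n_A*n_B/(n_A+n_B) + 1 = 2*5*5/10 + 1 = 6.0000.
        Var[R] = 2*n_A*n_B*(2*n_A*n_B - n_A - n_B) / ((n_A+n_B)^2 * (n_A+n_B-1)) = 2000/900 = 2.2222.
        SD[R] = 1.4907.
Step 4: R = E[R], so z = 0 with no continuity correction.
Step 5: Two-sided p-value via normal approximation = 2*(1 - Phi(|z|)) = 1.000000.
Step 6: alpha = 0.1. fail to reject H0.

R = 6, z = 0.0000, p = 1.000000, fail to reject H0.


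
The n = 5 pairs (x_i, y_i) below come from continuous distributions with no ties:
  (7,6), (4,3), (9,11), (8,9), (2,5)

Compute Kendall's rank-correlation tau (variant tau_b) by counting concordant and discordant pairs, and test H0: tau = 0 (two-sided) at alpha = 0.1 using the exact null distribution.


Step 1: Enumerate the 10 unordered pairs (i,j) with i<j and classify each by sign(x_j-x_i) * sign(y_j-y_i).
  (1,2):dx=-3,dy=-3->C; (1,3):dx=+2,dy=+5->C; (1,4):dx=+1,dy=+3->C; (1,5):dx=-5,dy=-1->C
  (2,3):dx=+5,dy=+8->C; (2,4):dx=+4,dy=+6->C; (2,5):dx=-2,dy=+2->D; (3,4):dx=-1,dy=-2->C
  (3,5):dx=-7,dy=-6->C; (4,5):dx=-6,dy=-4->C
Step 2: C = 9, D = 1, total pairs = 10.
Step 3: tau = (C - D)/(n(n-1)/2) = (9 - 1)/10 = 0.800000.
Step 4: Exact two-sided p-value (enumerate n! = 120 permutations of y under H0): p = 0.083333.
Step 5: alpha = 0.1. reject H0.

tau_b = 0.8000 (C=9, D=1), p = 0.083333, reject H0.


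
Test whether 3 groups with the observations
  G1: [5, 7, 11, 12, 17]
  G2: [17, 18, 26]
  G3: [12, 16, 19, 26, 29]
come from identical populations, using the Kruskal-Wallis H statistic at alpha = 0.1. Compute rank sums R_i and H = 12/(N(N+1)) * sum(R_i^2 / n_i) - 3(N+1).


Step 1: Combine all N = 13 observations and assign midranks.
sorted (value, group, rank): (5,G1,1), (7,G1,2), (11,G1,3), (12,G1,4.5), (12,G3,4.5), (16,G3,6), (17,G1,7.5), (17,G2,7.5), (18,G2,9), (19,G3,10), (26,G2,11.5), (26,G3,11.5), (29,G3,13)
Step 2: Sum ranks within each group.
R_1 = 18 (n_1 = 5)
R_2 = 28 (n_2 = 3)
R_3 = 45 (n_3 = 5)
Step 3: H = 12/(N(N+1)) * sum(R_i^2/n_i) - 3(N+1)
     = 12/(13*14) * (18^2/5 + 28^2/3 + 45^2/5) - 3*14
     = 0.065934 * 731.133 - 42
     = 6.206593.
Step 4: Ties present; correction factor C = 1 - 18/(13^3 - 13) = 0.991758. Corrected H = 6.206593 / 0.991758 = 6.258172.
Step 5: Under H0, H ~ chi^2(2); p-value = 0.043758.
Step 6: alpha = 0.1. reject H0.

H = 6.2582, df = 2, p = 0.043758, reject H0.


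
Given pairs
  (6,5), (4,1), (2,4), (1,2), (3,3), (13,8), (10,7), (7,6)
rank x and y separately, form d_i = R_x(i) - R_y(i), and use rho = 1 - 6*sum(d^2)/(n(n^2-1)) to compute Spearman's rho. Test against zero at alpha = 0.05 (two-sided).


Step 1: Rank x and y separately (midranks; no ties here).
rank(x): 6->5, 4->4, 2->2, 1->1, 3->3, 13->8, 10->7, 7->6
rank(y): 5->5, 1->1, 4->4, 2->2, 3->3, 8->8, 7->7, 6->6
Step 2: d_i = R_x(i) - R_y(i); compute d_i^2.
  (5-5)^2=0, (4-1)^2=9, (2-4)^2=4, (1-2)^2=1, (3-3)^2=0, (8-8)^2=0, (7-7)^2=0, (6-6)^2=0
sum(d^2) = 14.
Step 3: rho = 1 - 6*14 / (8*(8^2 - 1)) = 1 - 84/504 = 0.833333.
Step 4: Under H0, t = rho * sqrt((n-2)/(1-rho^2)) = 3.6927 ~ t(6).
Step 5: Two-sided p-value from the t-distribution with 6 df = 0.010176.
Step 6: alpha = 0.05. reject H0.

rho = 0.8333, p = 0.010176, reject H0 at alpha = 0.05.


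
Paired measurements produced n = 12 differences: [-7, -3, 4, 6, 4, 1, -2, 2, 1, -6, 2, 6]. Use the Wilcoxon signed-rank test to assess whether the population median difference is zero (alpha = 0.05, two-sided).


Step 1: Drop any zero differences (none here) and take |d_i|.
|d| = [7, 3, 4, 6, 4, 1, 2, 2, 1, 6, 2, 6]
Step 2: Midrank |d_i| (ties get averaged ranks).
ranks: |7|->12, |3|->6, |4|->7.5, |6|->10, |4|->7.5, |1|->1.5, |2|->4, |2|->4, |1|->1.5, |6|->10, |2|->4, |6|->10
Step 3: Attach original signs; sum ranks with positive sign and with negative sign.
W+ = 7.5 + 10 + 7.5 + 1.5 + 4 + 1.5 + 4 + 10 = 46
W- = 12 + 6 + 4 + 10 = 32
(Check: W+ + W- = 78 should equal n(n+1)/2 = 78.)
Step 4: Test statistic W = min(W+, W-) = 32.
Step 5: Ties in |d|, so use the tie-corrected normal approximation.
        E[W] = n(n+1)/4 = 12*13/4 = 39.
        Tie groups: |d|=1 (t=2), |d|=2 (t=3), |d|=4 (t=2), |d|=6 (t=3); sum(t^3 - t) = 60.
        Var[W] = n(n+1)(2n+1)/24 - sum(t^3-t)/48 = 3900/24 - 60/48 = 161.25.
        z = (W - E[W]) / sqrt(Var[W]) = (32 - 39) / 12.6984 = -0.5512.
        Two-sided p = 2*Phi(z) = 0.581463.
Step 6: alpha = 0.05. fail to reject H0.

W+ = 46, W- = 32, W = min = 32, p = 0.581463, fail to reject H0.


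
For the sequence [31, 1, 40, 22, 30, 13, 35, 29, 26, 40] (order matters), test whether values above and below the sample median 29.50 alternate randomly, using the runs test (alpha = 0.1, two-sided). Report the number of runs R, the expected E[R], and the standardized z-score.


Step 1: Compute median = 29.50; label A = above, B = below.
Labels in order: ABABABABBA  (n_A = 5, n_B = 5)
Step 2: Count runs R = 9.
Step 3: Under H0 (random ordering), E[R] = 2*n_A*n_B/(n_A+n_B) + 1 = 2*5*5/10 + 1 = 6.0000.
        Var[R] = 2*n_A*n_B*(2*n_A*n_B - n_A - n_B) / ((n_A+n_B)^2 * (n_A+n_B-1)) = 2000/900 = 2.2222.
        SD[R] = 1.4907.
Step 4: Continuity-corrected z = (R - 0.5 - E[R]) / SD[R] = (9 - 0.5 - 6.0000) / 1.4907 = 1.6771.
Step 5: Two-sided p-value via normal approximation = 2*(1 - Phi(|z|)) = 0.093533.
Step 6: alpha = 0.1. reject H0.

R = 9, z = 1.6771, p = 0.093533, reject H0.


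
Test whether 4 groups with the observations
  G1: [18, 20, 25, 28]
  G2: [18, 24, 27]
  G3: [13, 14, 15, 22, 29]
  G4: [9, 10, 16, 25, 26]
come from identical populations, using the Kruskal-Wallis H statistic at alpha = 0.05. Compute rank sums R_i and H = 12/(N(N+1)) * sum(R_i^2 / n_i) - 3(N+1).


Step 1: Combine all N = 17 observations and assign midranks.
sorted (value, group, rank): (9,G4,1), (10,G4,2), (13,G3,3), (14,G3,4), (15,G3,5), (16,G4,6), (18,G1,7.5), (18,G2,7.5), (20,G1,9), (22,G3,10), (24,G2,11), (25,G1,12.5), (25,G4,12.5), (26,G4,14), (27,G2,15), (28,G1,16), (29,G3,17)
Step 2: Sum ranks within each group.
R_1 = 45 (n_1 = 4)
R_2 = 33.5 (n_2 = 3)
R_3 = 39 (n_3 = 5)
R_4 = 35.5 (n_4 = 5)
Step 3: H = 12/(N(N+1)) * sum(R_i^2/n_i) - 3(N+1)
     = 12/(17*18) * (45^2/4 + 33.5^2/3 + 39^2/5 + 35.5^2/5) - 3*18
     = 0.039216 * 1436.58 - 54
     = 2.336601.
Step 4: Ties present; correction factor C = 1 - 12/(17^3 - 17) = 0.997549. Corrected H = 2.336601 / 0.997549 = 2.342342.
Step 5: Under H0, H ~ chi^2(3); p-value = 0.504458.
Step 6: alpha = 0.05. fail to reject H0.

H = 2.3423, df = 3, p = 0.504458, fail to reject H0.


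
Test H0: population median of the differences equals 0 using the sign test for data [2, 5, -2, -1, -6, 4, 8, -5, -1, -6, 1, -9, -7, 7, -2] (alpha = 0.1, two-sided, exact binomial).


Step 1: Discard zero differences. Original n = 15; n_eff = number of nonzero differences = 15.
Nonzero differences (with sign): +2, +5, -2, -1, -6, +4, +8, -5, -1, -6, +1, -9, -7, +7, -2
Step 2: Count signs: positive = 6, negative = 9.
Step 3: Under H0: P(positive) = 0.5, so the number of positives S ~ Bin(15, 0.5).
Step 4: Two-sided exact p-value = sum of Bin(15,0.5) probabilities at or below the observed probability = 0.607239.
Step 5: alpha = 0.1. fail to reject H0.

n_eff = 15, pos = 6, neg = 9, p = 0.607239, fail to reject H0.


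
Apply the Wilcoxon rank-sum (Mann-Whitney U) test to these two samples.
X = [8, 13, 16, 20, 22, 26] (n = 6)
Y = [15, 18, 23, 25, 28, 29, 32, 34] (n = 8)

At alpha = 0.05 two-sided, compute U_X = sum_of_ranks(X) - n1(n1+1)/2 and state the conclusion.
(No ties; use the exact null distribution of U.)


Step 1: Combine and sort all 14 observations; assign midranks.
sorted (value, group): (8,X), (13,X), (15,Y), (16,X), (18,Y), (20,X), (22,X), (23,Y), (25,Y), (26,X), (28,Y), (29,Y), (32,Y), (34,Y)
ranks: 8->1, 13->2, 15->3, 16->4, 18->5, 20->6, 22->7, 23->8, 25->9, 26->10, 28->11, 29->12, 32->13, 34->14
Step 2: Rank sum for X: R1 = 1 + 2 + 4 + 6 + 7 + 10 = 30.
Step 3: U_X = R1 - n1(n1+1)/2 = 30 - 6*7/2 = 30 - 21 = 9.
       U_Y = n1*n2 - U_X = 48 - 9 = 39.
Step 4: No ties, so the exact null distribution of U (based on enumerating the C(14,6) = 3003 equally likely rank assignments) gives the two-sided p-value.
Step 5: p-value = 0.059274; compare to alpha = 0.05. fail to reject H0.

U_X = 9, p = 0.059274, fail to reject H0 at alpha = 0.05.


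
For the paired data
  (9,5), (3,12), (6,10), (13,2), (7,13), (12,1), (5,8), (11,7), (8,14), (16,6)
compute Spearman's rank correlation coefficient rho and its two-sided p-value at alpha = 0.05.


Step 1: Rank x and y separately (midranks; no ties here).
rank(x): 9->6, 3->1, 6->3, 13->9, 7->4, 12->8, 5->2, 11->7, 8->5, 16->10
rank(y): 5->3, 12->8, 10->7, 2->2, 13->9, 1->1, 8->6, 7->5, 14->10, 6->4
Step 2: d_i = R_x(i) - R_y(i); compute d_i^2.
  (6-3)^2=9, (1-8)^2=49, (3-7)^2=16, (9-2)^2=49, (4-9)^2=25, (8-1)^2=49, (2-6)^2=16, (7-5)^2=4, (5-10)^2=25, (10-4)^2=36
sum(d^2) = 278.
Step 3: rho = 1 - 6*278 / (10*(10^2 - 1)) = 1 - 1668/990 = -0.684848.
Step 4: Under H0, t = rho * sqrt((n-2)/(1-rho^2)) = -2.6583 ~ t(8).
Step 5: Two-sided p-value from the t-distribution with 8 df = 0.028883.
Step 6: alpha = 0.05. reject H0.

rho = -0.6848, p = 0.028883, reject H0 at alpha = 0.05.


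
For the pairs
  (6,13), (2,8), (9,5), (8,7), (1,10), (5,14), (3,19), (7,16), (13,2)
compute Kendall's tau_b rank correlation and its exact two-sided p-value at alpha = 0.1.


Step 1: Enumerate the 36 unordered pairs (i,j) with i<j and classify each by sign(x_j-x_i) * sign(y_j-y_i).
  (1,2):dx=-4,dy=-5->C; (1,3):dx=+3,dy=-8->D; (1,4):dx=+2,dy=-6->D; (1,5):dx=-5,dy=-3->C
  (1,6):dx=-1,dy=+1->D; (1,7):dx=-3,dy=+6->D; (1,8):dx=+1,dy=+3->C; (1,9):dx=+7,dy=-11->D
  (2,3):dx=+7,dy=-3->D; (2,4):dx=+6,dy=-1->D; (2,5):dx=-1,dy=+2->D; (2,6):dx=+3,dy=+6->C
  (2,7):dx=+1,dy=+11->C; (2,8):dx=+5,dy=+8->C; (2,9):dx=+11,dy=-6->D; (3,4):dx=-1,dy=+2->D
  (3,5):dx=-8,dy=+5->D; (3,6):dx=-4,dy=+9->D; (3,7):dx=-6,dy=+14->D; (3,8):dx=-2,dy=+11->D
  (3,9):dx=+4,dy=-3->D; (4,5):dx=-7,dy=+3->D; (4,6):dx=-3,dy=+7->D; (4,7):dx=-5,dy=+12->D
  (4,8):dx=-1,dy=+9->D; (4,9):dx=+5,dy=-5->D; (5,6):dx=+4,dy=+4->C; (5,7):dx=+2,dy=+9->C
  (5,8):dx=+6,dy=+6->C; (5,9):dx=+12,dy=-8->D; (6,7):dx=-2,dy=+5->D; (6,8):dx=+2,dy=+2->C
  (6,9):dx=+8,dy=-12->D; (7,8):dx=+4,dy=-3->D; (7,9):dx=+10,dy=-17->D; (8,9):dx=+6,dy=-14->D
Step 2: C = 10, D = 26, total pairs = 36.
Step 3: tau = (C - D)/(n(n-1)/2) = (10 - 26)/36 = -0.444444.
Step 4: Exact two-sided p-value (enumerate n! = 362880 permutations of y under H0): p = 0.119439.
Step 5: alpha = 0.1. fail to reject H0.

tau_b = -0.4444 (C=10, D=26), p = 0.119439, fail to reject H0.


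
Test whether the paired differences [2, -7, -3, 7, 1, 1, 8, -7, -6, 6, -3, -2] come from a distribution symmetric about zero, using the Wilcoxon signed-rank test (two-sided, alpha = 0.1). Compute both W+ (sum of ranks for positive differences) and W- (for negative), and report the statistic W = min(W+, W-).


Step 1: Drop any zero differences (none here) and take |d_i|.
|d| = [2, 7, 3, 7, 1, 1, 8, 7, 6, 6, 3, 2]
Step 2: Midrank |d_i| (ties get averaged ranks).
ranks: |2|->3.5, |7|->10, |3|->5.5, |7|->10, |1|->1.5, |1|->1.5, |8|->12, |7|->10, |6|->7.5, |6|->7.5, |3|->5.5, |2|->3.5
Step 3: Attach original signs; sum ranks with positive sign and with negative sign.
W+ = 3.5 + 10 + 1.5 + 1.5 + 12 + 7.5 = 36
W- = 10 + 5.5 + 10 + 7.5 + 5.5 + 3.5 = 42
(Check: W+ + W- = 78 should equal n(n+1)/2 = 78.)
Step 4: Test statistic W = min(W+, W-) = 36.
Step 5: Ties in |d|, so use the tie-corrected normal approximation.
        E[W] = n(n+1)/4 = 12*13/4 = 39.
        Tie groups: |d|=1 (t=2), |d|=2 (t=2), |d|=3 (t=2), |d|=6 (t=2), |d|=7 (t=3); sum(t^3 - t) = 48.
        Var[W] = n(n+1)(2n+1)/24 - sum(t^3-t)/48 = 3900/24 - 48/48 = 161.5.
        z = (W - E[W]) / sqrt(Var[W]) = (36 - 39) / 12.7083 = -0.2361.
        Two-sided p = 2*Phi(z) = 0.813381.
Step 6: alpha = 0.1. fail to reject H0.

W+ = 36, W- = 42, W = min = 36, p = 0.813381, fail to reject H0.


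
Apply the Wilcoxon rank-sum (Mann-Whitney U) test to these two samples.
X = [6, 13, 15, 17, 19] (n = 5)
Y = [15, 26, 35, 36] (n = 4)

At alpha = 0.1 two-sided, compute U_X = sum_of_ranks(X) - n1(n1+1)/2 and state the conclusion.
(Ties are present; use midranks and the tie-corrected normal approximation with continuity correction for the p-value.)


Step 1: Combine and sort all 9 observations; assign midranks.
sorted (value, group): (6,X), (13,X), (15,X), (15,Y), (17,X), (19,X), (26,Y), (35,Y), (36,Y)
ranks: 6->1, 13->2, 15->3.5, 15->3.5, 17->5, 19->6, 26->7, 35->8, 36->9
Step 2: Rank sum for X: R1 = 1 + 2 + 3.5 + 5 + 6 = 17.5.
Step 3: U_X = R1 - n1(n1+1)/2 = 17.5 - 5*6/2 = 17.5 - 15 = 2.5.
       U_Y = n1*n2 - U_X = 20 - 2.5 = 17.5.
Step 4: Ties are present, so use the tie-corrected normal approximation (with continuity correction) for the p-value.
Step 5: p-value = 0.085100; compare to alpha = 0.1. reject H0.

U_X = 2.5, p = 0.085100, reject H0 at alpha = 0.1.


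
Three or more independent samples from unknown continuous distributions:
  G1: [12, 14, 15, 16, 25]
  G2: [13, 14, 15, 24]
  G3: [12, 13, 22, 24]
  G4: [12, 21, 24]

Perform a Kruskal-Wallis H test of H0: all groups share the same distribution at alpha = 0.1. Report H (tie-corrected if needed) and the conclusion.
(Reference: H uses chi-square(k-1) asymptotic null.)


Step 1: Combine all N = 16 observations and assign midranks.
sorted (value, group, rank): (12,G1,2), (12,G3,2), (12,G4,2), (13,G2,4.5), (13,G3,4.5), (14,G1,6.5), (14,G2,6.5), (15,G1,8.5), (15,G2,8.5), (16,G1,10), (21,G4,11), (22,G3,12), (24,G2,14), (24,G3,14), (24,G4,14), (25,G1,16)
Step 2: Sum ranks within each group.
R_1 = 43 (n_1 = 5)
R_2 = 33.5 (n_2 = 4)
R_3 = 32.5 (n_3 = 4)
R_4 = 27 (n_4 = 3)
Step 3: H = 12/(N(N+1)) * sum(R_i^2/n_i) - 3(N+1)
     = 12/(16*17) * (43^2/5 + 33.5^2/4 + 32.5^2/4 + 27^2/3) - 3*17
     = 0.044118 * 1157.42 - 51
     = 0.062868.
Step 4: Ties present; correction factor C = 1 - 66/(16^3 - 16) = 0.983824. Corrected H = 0.062868 / 0.983824 = 0.063901.
Step 5: Under H0, H ~ chi^2(3); p-value = 0.995785.
Step 6: alpha = 0.1. fail to reject H0.

H = 0.0639, df = 3, p = 0.995785, fail to reject H0.


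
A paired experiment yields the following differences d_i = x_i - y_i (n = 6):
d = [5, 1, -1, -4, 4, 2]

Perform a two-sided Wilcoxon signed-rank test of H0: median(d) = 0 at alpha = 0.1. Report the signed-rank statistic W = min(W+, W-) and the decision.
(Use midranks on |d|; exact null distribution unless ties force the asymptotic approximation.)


Step 1: Drop any zero differences (none here) and take |d_i|.
|d| = [5, 1, 1, 4, 4, 2]
Step 2: Midrank |d_i| (ties get averaged ranks).
ranks: |5|->6, |1|->1.5, |1|->1.5, |4|->4.5, |4|->4.5, |2|->3
Step 3: Attach original signs; sum ranks with positive sign and with negative sign.
W+ = 6 + 1.5 + 4.5 + 3 = 15
W- = 1.5 + 4.5 = 6
(Check: W+ + W- = 21 should equal n(n+1)/2 = 21.)
Step 4: Test statistic W = min(W+, W-) = 6.
Step 5: Ties in |d|, so use the tie-corrected normal approximation.
        E[W] = n(n+1)/4 = 6*7/4 = 10.5.
        Tie groups: |d|=1 (t=2), |d|=4 (t=2); sum(t^3 - t) = 12.
        Var[W] = n(n+1)(2n+1)/24 - sum(t^3-t)/48 = 546/24 - 12/48 = 22.5.
        z = (W - E[W]) / sqrt(Var[W]) = (6 - 10.5) / 4.7434 = -0.9487.
        Two-sided p = 2*Phi(z) = 0.342782.
Step 6: alpha = 0.1. fail to reject H0.

W+ = 15, W- = 6, W = min = 6, p = 0.342782, fail to reject H0.
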